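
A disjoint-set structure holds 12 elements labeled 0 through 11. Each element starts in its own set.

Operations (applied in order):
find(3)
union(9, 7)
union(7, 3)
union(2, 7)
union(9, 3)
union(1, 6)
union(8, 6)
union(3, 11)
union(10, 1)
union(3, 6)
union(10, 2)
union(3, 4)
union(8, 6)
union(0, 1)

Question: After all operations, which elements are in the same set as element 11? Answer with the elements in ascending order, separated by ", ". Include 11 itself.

Answer: 0, 1, 2, 3, 4, 6, 7, 8, 9, 10, 11

Derivation:
Step 1: find(3) -> no change; set of 3 is {3}
Step 2: union(9, 7) -> merged; set of 9 now {7, 9}
Step 3: union(7, 3) -> merged; set of 7 now {3, 7, 9}
Step 4: union(2, 7) -> merged; set of 2 now {2, 3, 7, 9}
Step 5: union(9, 3) -> already same set; set of 9 now {2, 3, 7, 9}
Step 6: union(1, 6) -> merged; set of 1 now {1, 6}
Step 7: union(8, 6) -> merged; set of 8 now {1, 6, 8}
Step 8: union(3, 11) -> merged; set of 3 now {2, 3, 7, 9, 11}
Step 9: union(10, 1) -> merged; set of 10 now {1, 6, 8, 10}
Step 10: union(3, 6) -> merged; set of 3 now {1, 2, 3, 6, 7, 8, 9, 10, 11}
Step 11: union(10, 2) -> already same set; set of 10 now {1, 2, 3, 6, 7, 8, 9, 10, 11}
Step 12: union(3, 4) -> merged; set of 3 now {1, 2, 3, 4, 6, 7, 8, 9, 10, 11}
Step 13: union(8, 6) -> already same set; set of 8 now {1, 2, 3, 4, 6, 7, 8, 9, 10, 11}
Step 14: union(0, 1) -> merged; set of 0 now {0, 1, 2, 3, 4, 6, 7, 8, 9, 10, 11}
Component of 11: {0, 1, 2, 3, 4, 6, 7, 8, 9, 10, 11}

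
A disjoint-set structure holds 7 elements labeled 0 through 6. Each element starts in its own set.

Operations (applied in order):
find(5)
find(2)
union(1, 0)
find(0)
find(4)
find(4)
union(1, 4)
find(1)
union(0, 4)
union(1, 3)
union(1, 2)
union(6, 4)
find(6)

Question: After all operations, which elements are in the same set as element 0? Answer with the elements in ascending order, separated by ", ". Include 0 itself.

Answer: 0, 1, 2, 3, 4, 6

Derivation:
Step 1: find(5) -> no change; set of 5 is {5}
Step 2: find(2) -> no change; set of 2 is {2}
Step 3: union(1, 0) -> merged; set of 1 now {0, 1}
Step 4: find(0) -> no change; set of 0 is {0, 1}
Step 5: find(4) -> no change; set of 4 is {4}
Step 6: find(4) -> no change; set of 4 is {4}
Step 7: union(1, 4) -> merged; set of 1 now {0, 1, 4}
Step 8: find(1) -> no change; set of 1 is {0, 1, 4}
Step 9: union(0, 4) -> already same set; set of 0 now {0, 1, 4}
Step 10: union(1, 3) -> merged; set of 1 now {0, 1, 3, 4}
Step 11: union(1, 2) -> merged; set of 1 now {0, 1, 2, 3, 4}
Step 12: union(6, 4) -> merged; set of 6 now {0, 1, 2, 3, 4, 6}
Step 13: find(6) -> no change; set of 6 is {0, 1, 2, 3, 4, 6}
Component of 0: {0, 1, 2, 3, 4, 6}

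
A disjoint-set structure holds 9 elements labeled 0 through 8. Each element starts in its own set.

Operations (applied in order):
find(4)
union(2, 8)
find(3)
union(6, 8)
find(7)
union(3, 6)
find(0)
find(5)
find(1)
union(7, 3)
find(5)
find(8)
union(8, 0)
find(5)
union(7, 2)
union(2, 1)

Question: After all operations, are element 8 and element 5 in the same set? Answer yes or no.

Step 1: find(4) -> no change; set of 4 is {4}
Step 2: union(2, 8) -> merged; set of 2 now {2, 8}
Step 3: find(3) -> no change; set of 3 is {3}
Step 4: union(6, 8) -> merged; set of 6 now {2, 6, 8}
Step 5: find(7) -> no change; set of 7 is {7}
Step 6: union(3, 6) -> merged; set of 3 now {2, 3, 6, 8}
Step 7: find(0) -> no change; set of 0 is {0}
Step 8: find(5) -> no change; set of 5 is {5}
Step 9: find(1) -> no change; set of 1 is {1}
Step 10: union(7, 3) -> merged; set of 7 now {2, 3, 6, 7, 8}
Step 11: find(5) -> no change; set of 5 is {5}
Step 12: find(8) -> no change; set of 8 is {2, 3, 6, 7, 8}
Step 13: union(8, 0) -> merged; set of 8 now {0, 2, 3, 6, 7, 8}
Step 14: find(5) -> no change; set of 5 is {5}
Step 15: union(7, 2) -> already same set; set of 7 now {0, 2, 3, 6, 7, 8}
Step 16: union(2, 1) -> merged; set of 2 now {0, 1, 2, 3, 6, 7, 8}
Set of 8: {0, 1, 2, 3, 6, 7, 8}; 5 is not a member.

Answer: no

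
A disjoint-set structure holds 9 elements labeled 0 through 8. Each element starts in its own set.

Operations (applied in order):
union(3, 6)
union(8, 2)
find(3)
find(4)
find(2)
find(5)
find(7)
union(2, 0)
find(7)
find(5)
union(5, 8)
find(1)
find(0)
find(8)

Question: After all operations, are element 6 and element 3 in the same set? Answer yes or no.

Answer: yes

Derivation:
Step 1: union(3, 6) -> merged; set of 3 now {3, 6}
Step 2: union(8, 2) -> merged; set of 8 now {2, 8}
Step 3: find(3) -> no change; set of 3 is {3, 6}
Step 4: find(4) -> no change; set of 4 is {4}
Step 5: find(2) -> no change; set of 2 is {2, 8}
Step 6: find(5) -> no change; set of 5 is {5}
Step 7: find(7) -> no change; set of 7 is {7}
Step 8: union(2, 0) -> merged; set of 2 now {0, 2, 8}
Step 9: find(7) -> no change; set of 7 is {7}
Step 10: find(5) -> no change; set of 5 is {5}
Step 11: union(5, 8) -> merged; set of 5 now {0, 2, 5, 8}
Step 12: find(1) -> no change; set of 1 is {1}
Step 13: find(0) -> no change; set of 0 is {0, 2, 5, 8}
Step 14: find(8) -> no change; set of 8 is {0, 2, 5, 8}
Set of 6: {3, 6}; 3 is a member.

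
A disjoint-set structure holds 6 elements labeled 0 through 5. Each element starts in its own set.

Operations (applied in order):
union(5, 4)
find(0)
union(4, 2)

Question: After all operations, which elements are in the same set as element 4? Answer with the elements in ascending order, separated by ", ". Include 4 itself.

Answer: 2, 4, 5

Derivation:
Step 1: union(5, 4) -> merged; set of 5 now {4, 5}
Step 2: find(0) -> no change; set of 0 is {0}
Step 3: union(4, 2) -> merged; set of 4 now {2, 4, 5}
Component of 4: {2, 4, 5}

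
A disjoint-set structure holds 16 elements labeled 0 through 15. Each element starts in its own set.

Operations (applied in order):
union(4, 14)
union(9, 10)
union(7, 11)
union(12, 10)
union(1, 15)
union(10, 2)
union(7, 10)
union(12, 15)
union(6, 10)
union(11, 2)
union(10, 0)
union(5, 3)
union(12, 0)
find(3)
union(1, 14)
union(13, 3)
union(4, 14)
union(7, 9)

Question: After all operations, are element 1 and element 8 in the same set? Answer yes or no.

Answer: no

Derivation:
Step 1: union(4, 14) -> merged; set of 4 now {4, 14}
Step 2: union(9, 10) -> merged; set of 9 now {9, 10}
Step 3: union(7, 11) -> merged; set of 7 now {7, 11}
Step 4: union(12, 10) -> merged; set of 12 now {9, 10, 12}
Step 5: union(1, 15) -> merged; set of 1 now {1, 15}
Step 6: union(10, 2) -> merged; set of 10 now {2, 9, 10, 12}
Step 7: union(7, 10) -> merged; set of 7 now {2, 7, 9, 10, 11, 12}
Step 8: union(12, 15) -> merged; set of 12 now {1, 2, 7, 9, 10, 11, 12, 15}
Step 9: union(6, 10) -> merged; set of 6 now {1, 2, 6, 7, 9, 10, 11, 12, 15}
Step 10: union(11, 2) -> already same set; set of 11 now {1, 2, 6, 7, 9, 10, 11, 12, 15}
Step 11: union(10, 0) -> merged; set of 10 now {0, 1, 2, 6, 7, 9, 10, 11, 12, 15}
Step 12: union(5, 3) -> merged; set of 5 now {3, 5}
Step 13: union(12, 0) -> already same set; set of 12 now {0, 1, 2, 6, 7, 9, 10, 11, 12, 15}
Step 14: find(3) -> no change; set of 3 is {3, 5}
Step 15: union(1, 14) -> merged; set of 1 now {0, 1, 2, 4, 6, 7, 9, 10, 11, 12, 14, 15}
Step 16: union(13, 3) -> merged; set of 13 now {3, 5, 13}
Step 17: union(4, 14) -> already same set; set of 4 now {0, 1, 2, 4, 6, 7, 9, 10, 11, 12, 14, 15}
Step 18: union(7, 9) -> already same set; set of 7 now {0, 1, 2, 4, 6, 7, 9, 10, 11, 12, 14, 15}
Set of 1: {0, 1, 2, 4, 6, 7, 9, 10, 11, 12, 14, 15}; 8 is not a member.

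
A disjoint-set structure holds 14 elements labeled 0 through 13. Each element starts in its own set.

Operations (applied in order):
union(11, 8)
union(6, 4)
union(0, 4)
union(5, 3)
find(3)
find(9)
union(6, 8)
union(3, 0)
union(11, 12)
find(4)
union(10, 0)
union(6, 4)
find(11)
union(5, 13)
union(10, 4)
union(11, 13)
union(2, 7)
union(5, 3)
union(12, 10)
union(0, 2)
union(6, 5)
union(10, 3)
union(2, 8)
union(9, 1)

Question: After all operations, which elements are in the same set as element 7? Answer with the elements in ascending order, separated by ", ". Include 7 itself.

Step 1: union(11, 8) -> merged; set of 11 now {8, 11}
Step 2: union(6, 4) -> merged; set of 6 now {4, 6}
Step 3: union(0, 4) -> merged; set of 0 now {0, 4, 6}
Step 4: union(5, 3) -> merged; set of 5 now {3, 5}
Step 5: find(3) -> no change; set of 3 is {3, 5}
Step 6: find(9) -> no change; set of 9 is {9}
Step 7: union(6, 8) -> merged; set of 6 now {0, 4, 6, 8, 11}
Step 8: union(3, 0) -> merged; set of 3 now {0, 3, 4, 5, 6, 8, 11}
Step 9: union(11, 12) -> merged; set of 11 now {0, 3, 4, 5, 6, 8, 11, 12}
Step 10: find(4) -> no change; set of 4 is {0, 3, 4, 5, 6, 8, 11, 12}
Step 11: union(10, 0) -> merged; set of 10 now {0, 3, 4, 5, 6, 8, 10, 11, 12}
Step 12: union(6, 4) -> already same set; set of 6 now {0, 3, 4, 5, 6, 8, 10, 11, 12}
Step 13: find(11) -> no change; set of 11 is {0, 3, 4, 5, 6, 8, 10, 11, 12}
Step 14: union(5, 13) -> merged; set of 5 now {0, 3, 4, 5, 6, 8, 10, 11, 12, 13}
Step 15: union(10, 4) -> already same set; set of 10 now {0, 3, 4, 5, 6, 8, 10, 11, 12, 13}
Step 16: union(11, 13) -> already same set; set of 11 now {0, 3, 4, 5, 6, 8, 10, 11, 12, 13}
Step 17: union(2, 7) -> merged; set of 2 now {2, 7}
Step 18: union(5, 3) -> already same set; set of 5 now {0, 3, 4, 5, 6, 8, 10, 11, 12, 13}
Step 19: union(12, 10) -> already same set; set of 12 now {0, 3, 4, 5, 6, 8, 10, 11, 12, 13}
Step 20: union(0, 2) -> merged; set of 0 now {0, 2, 3, 4, 5, 6, 7, 8, 10, 11, 12, 13}
Step 21: union(6, 5) -> already same set; set of 6 now {0, 2, 3, 4, 5, 6, 7, 8, 10, 11, 12, 13}
Step 22: union(10, 3) -> already same set; set of 10 now {0, 2, 3, 4, 5, 6, 7, 8, 10, 11, 12, 13}
Step 23: union(2, 8) -> already same set; set of 2 now {0, 2, 3, 4, 5, 6, 7, 8, 10, 11, 12, 13}
Step 24: union(9, 1) -> merged; set of 9 now {1, 9}
Component of 7: {0, 2, 3, 4, 5, 6, 7, 8, 10, 11, 12, 13}

Answer: 0, 2, 3, 4, 5, 6, 7, 8, 10, 11, 12, 13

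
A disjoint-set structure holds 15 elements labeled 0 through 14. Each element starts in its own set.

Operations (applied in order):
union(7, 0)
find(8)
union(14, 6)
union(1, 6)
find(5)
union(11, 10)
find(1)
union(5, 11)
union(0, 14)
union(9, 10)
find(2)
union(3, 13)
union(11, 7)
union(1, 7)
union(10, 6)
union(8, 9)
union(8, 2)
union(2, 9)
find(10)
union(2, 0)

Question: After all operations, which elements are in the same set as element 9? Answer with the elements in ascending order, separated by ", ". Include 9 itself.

Answer: 0, 1, 2, 5, 6, 7, 8, 9, 10, 11, 14

Derivation:
Step 1: union(7, 0) -> merged; set of 7 now {0, 7}
Step 2: find(8) -> no change; set of 8 is {8}
Step 3: union(14, 6) -> merged; set of 14 now {6, 14}
Step 4: union(1, 6) -> merged; set of 1 now {1, 6, 14}
Step 5: find(5) -> no change; set of 5 is {5}
Step 6: union(11, 10) -> merged; set of 11 now {10, 11}
Step 7: find(1) -> no change; set of 1 is {1, 6, 14}
Step 8: union(5, 11) -> merged; set of 5 now {5, 10, 11}
Step 9: union(0, 14) -> merged; set of 0 now {0, 1, 6, 7, 14}
Step 10: union(9, 10) -> merged; set of 9 now {5, 9, 10, 11}
Step 11: find(2) -> no change; set of 2 is {2}
Step 12: union(3, 13) -> merged; set of 3 now {3, 13}
Step 13: union(11, 7) -> merged; set of 11 now {0, 1, 5, 6, 7, 9, 10, 11, 14}
Step 14: union(1, 7) -> already same set; set of 1 now {0, 1, 5, 6, 7, 9, 10, 11, 14}
Step 15: union(10, 6) -> already same set; set of 10 now {0, 1, 5, 6, 7, 9, 10, 11, 14}
Step 16: union(8, 9) -> merged; set of 8 now {0, 1, 5, 6, 7, 8, 9, 10, 11, 14}
Step 17: union(8, 2) -> merged; set of 8 now {0, 1, 2, 5, 6, 7, 8, 9, 10, 11, 14}
Step 18: union(2, 9) -> already same set; set of 2 now {0, 1, 2, 5, 6, 7, 8, 9, 10, 11, 14}
Step 19: find(10) -> no change; set of 10 is {0, 1, 2, 5, 6, 7, 8, 9, 10, 11, 14}
Step 20: union(2, 0) -> already same set; set of 2 now {0, 1, 2, 5, 6, 7, 8, 9, 10, 11, 14}
Component of 9: {0, 1, 2, 5, 6, 7, 8, 9, 10, 11, 14}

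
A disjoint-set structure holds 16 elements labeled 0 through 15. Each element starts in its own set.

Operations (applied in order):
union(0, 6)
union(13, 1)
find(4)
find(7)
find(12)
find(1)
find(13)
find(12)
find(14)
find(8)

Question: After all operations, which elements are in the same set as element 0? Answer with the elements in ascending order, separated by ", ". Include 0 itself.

Answer: 0, 6

Derivation:
Step 1: union(0, 6) -> merged; set of 0 now {0, 6}
Step 2: union(13, 1) -> merged; set of 13 now {1, 13}
Step 3: find(4) -> no change; set of 4 is {4}
Step 4: find(7) -> no change; set of 7 is {7}
Step 5: find(12) -> no change; set of 12 is {12}
Step 6: find(1) -> no change; set of 1 is {1, 13}
Step 7: find(13) -> no change; set of 13 is {1, 13}
Step 8: find(12) -> no change; set of 12 is {12}
Step 9: find(14) -> no change; set of 14 is {14}
Step 10: find(8) -> no change; set of 8 is {8}
Component of 0: {0, 6}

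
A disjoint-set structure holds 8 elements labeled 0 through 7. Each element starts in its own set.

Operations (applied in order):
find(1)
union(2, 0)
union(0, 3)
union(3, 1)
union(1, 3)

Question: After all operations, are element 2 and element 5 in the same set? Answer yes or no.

Answer: no

Derivation:
Step 1: find(1) -> no change; set of 1 is {1}
Step 2: union(2, 0) -> merged; set of 2 now {0, 2}
Step 3: union(0, 3) -> merged; set of 0 now {0, 2, 3}
Step 4: union(3, 1) -> merged; set of 3 now {0, 1, 2, 3}
Step 5: union(1, 3) -> already same set; set of 1 now {0, 1, 2, 3}
Set of 2: {0, 1, 2, 3}; 5 is not a member.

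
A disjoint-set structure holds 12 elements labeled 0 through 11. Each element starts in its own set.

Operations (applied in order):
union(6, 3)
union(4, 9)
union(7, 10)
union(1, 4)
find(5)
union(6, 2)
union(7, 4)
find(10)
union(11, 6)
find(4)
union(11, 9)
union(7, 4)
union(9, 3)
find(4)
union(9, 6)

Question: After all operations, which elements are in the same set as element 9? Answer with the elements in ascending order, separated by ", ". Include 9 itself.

Answer: 1, 2, 3, 4, 6, 7, 9, 10, 11

Derivation:
Step 1: union(6, 3) -> merged; set of 6 now {3, 6}
Step 2: union(4, 9) -> merged; set of 4 now {4, 9}
Step 3: union(7, 10) -> merged; set of 7 now {7, 10}
Step 4: union(1, 4) -> merged; set of 1 now {1, 4, 9}
Step 5: find(5) -> no change; set of 5 is {5}
Step 6: union(6, 2) -> merged; set of 6 now {2, 3, 6}
Step 7: union(7, 4) -> merged; set of 7 now {1, 4, 7, 9, 10}
Step 8: find(10) -> no change; set of 10 is {1, 4, 7, 9, 10}
Step 9: union(11, 6) -> merged; set of 11 now {2, 3, 6, 11}
Step 10: find(4) -> no change; set of 4 is {1, 4, 7, 9, 10}
Step 11: union(11, 9) -> merged; set of 11 now {1, 2, 3, 4, 6, 7, 9, 10, 11}
Step 12: union(7, 4) -> already same set; set of 7 now {1, 2, 3, 4, 6, 7, 9, 10, 11}
Step 13: union(9, 3) -> already same set; set of 9 now {1, 2, 3, 4, 6, 7, 9, 10, 11}
Step 14: find(4) -> no change; set of 4 is {1, 2, 3, 4, 6, 7, 9, 10, 11}
Step 15: union(9, 6) -> already same set; set of 9 now {1, 2, 3, 4, 6, 7, 9, 10, 11}
Component of 9: {1, 2, 3, 4, 6, 7, 9, 10, 11}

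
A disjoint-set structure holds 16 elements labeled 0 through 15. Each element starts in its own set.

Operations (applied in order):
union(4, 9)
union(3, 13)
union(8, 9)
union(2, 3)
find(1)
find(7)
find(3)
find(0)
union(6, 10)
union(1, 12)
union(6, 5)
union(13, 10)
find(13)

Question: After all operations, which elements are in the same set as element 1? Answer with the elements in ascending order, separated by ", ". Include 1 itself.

Answer: 1, 12

Derivation:
Step 1: union(4, 9) -> merged; set of 4 now {4, 9}
Step 2: union(3, 13) -> merged; set of 3 now {3, 13}
Step 3: union(8, 9) -> merged; set of 8 now {4, 8, 9}
Step 4: union(2, 3) -> merged; set of 2 now {2, 3, 13}
Step 5: find(1) -> no change; set of 1 is {1}
Step 6: find(7) -> no change; set of 7 is {7}
Step 7: find(3) -> no change; set of 3 is {2, 3, 13}
Step 8: find(0) -> no change; set of 0 is {0}
Step 9: union(6, 10) -> merged; set of 6 now {6, 10}
Step 10: union(1, 12) -> merged; set of 1 now {1, 12}
Step 11: union(6, 5) -> merged; set of 6 now {5, 6, 10}
Step 12: union(13, 10) -> merged; set of 13 now {2, 3, 5, 6, 10, 13}
Step 13: find(13) -> no change; set of 13 is {2, 3, 5, 6, 10, 13}
Component of 1: {1, 12}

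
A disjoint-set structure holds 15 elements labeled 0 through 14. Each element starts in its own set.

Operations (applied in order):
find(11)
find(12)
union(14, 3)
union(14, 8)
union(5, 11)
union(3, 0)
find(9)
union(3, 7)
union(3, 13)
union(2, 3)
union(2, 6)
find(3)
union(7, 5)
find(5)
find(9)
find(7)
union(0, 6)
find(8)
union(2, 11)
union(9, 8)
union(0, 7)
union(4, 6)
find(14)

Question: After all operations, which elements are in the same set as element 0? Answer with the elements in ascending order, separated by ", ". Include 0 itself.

Step 1: find(11) -> no change; set of 11 is {11}
Step 2: find(12) -> no change; set of 12 is {12}
Step 3: union(14, 3) -> merged; set of 14 now {3, 14}
Step 4: union(14, 8) -> merged; set of 14 now {3, 8, 14}
Step 5: union(5, 11) -> merged; set of 5 now {5, 11}
Step 6: union(3, 0) -> merged; set of 3 now {0, 3, 8, 14}
Step 7: find(9) -> no change; set of 9 is {9}
Step 8: union(3, 7) -> merged; set of 3 now {0, 3, 7, 8, 14}
Step 9: union(3, 13) -> merged; set of 3 now {0, 3, 7, 8, 13, 14}
Step 10: union(2, 3) -> merged; set of 2 now {0, 2, 3, 7, 8, 13, 14}
Step 11: union(2, 6) -> merged; set of 2 now {0, 2, 3, 6, 7, 8, 13, 14}
Step 12: find(3) -> no change; set of 3 is {0, 2, 3, 6, 7, 8, 13, 14}
Step 13: union(7, 5) -> merged; set of 7 now {0, 2, 3, 5, 6, 7, 8, 11, 13, 14}
Step 14: find(5) -> no change; set of 5 is {0, 2, 3, 5, 6, 7, 8, 11, 13, 14}
Step 15: find(9) -> no change; set of 9 is {9}
Step 16: find(7) -> no change; set of 7 is {0, 2, 3, 5, 6, 7, 8, 11, 13, 14}
Step 17: union(0, 6) -> already same set; set of 0 now {0, 2, 3, 5, 6, 7, 8, 11, 13, 14}
Step 18: find(8) -> no change; set of 8 is {0, 2, 3, 5, 6, 7, 8, 11, 13, 14}
Step 19: union(2, 11) -> already same set; set of 2 now {0, 2, 3, 5, 6, 7, 8, 11, 13, 14}
Step 20: union(9, 8) -> merged; set of 9 now {0, 2, 3, 5, 6, 7, 8, 9, 11, 13, 14}
Step 21: union(0, 7) -> already same set; set of 0 now {0, 2, 3, 5, 6, 7, 8, 9, 11, 13, 14}
Step 22: union(4, 6) -> merged; set of 4 now {0, 2, 3, 4, 5, 6, 7, 8, 9, 11, 13, 14}
Step 23: find(14) -> no change; set of 14 is {0, 2, 3, 4, 5, 6, 7, 8, 9, 11, 13, 14}
Component of 0: {0, 2, 3, 4, 5, 6, 7, 8, 9, 11, 13, 14}

Answer: 0, 2, 3, 4, 5, 6, 7, 8, 9, 11, 13, 14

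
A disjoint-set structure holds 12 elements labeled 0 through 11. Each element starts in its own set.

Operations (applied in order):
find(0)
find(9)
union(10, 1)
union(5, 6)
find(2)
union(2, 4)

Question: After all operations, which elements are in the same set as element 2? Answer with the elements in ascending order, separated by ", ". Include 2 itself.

Answer: 2, 4

Derivation:
Step 1: find(0) -> no change; set of 0 is {0}
Step 2: find(9) -> no change; set of 9 is {9}
Step 3: union(10, 1) -> merged; set of 10 now {1, 10}
Step 4: union(5, 6) -> merged; set of 5 now {5, 6}
Step 5: find(2) -> no change; set of 2 is {2}
Step 6: union(2, 4) -> merged; set of 2 now {2, 4}
Component of 2: {2, 4}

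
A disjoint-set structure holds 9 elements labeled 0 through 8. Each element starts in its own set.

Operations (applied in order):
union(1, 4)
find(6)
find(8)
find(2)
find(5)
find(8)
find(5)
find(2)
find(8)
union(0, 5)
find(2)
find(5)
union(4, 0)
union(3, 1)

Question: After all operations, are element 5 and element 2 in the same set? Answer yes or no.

Step 1: union(1, 4) -> merged; set of 1 now {1, 4}
Step 2: find(6) -> no change; set of 6 is {6}
Step 3: find(8) -> no change; set of 8 is {8}
Step 4: find(2) -> no change; set of 2 is {2}
Step 5: find(5) -> no change; set of 5 is {5}
Step 6: find(8) -> no change; set of 8 is {8}
Step 7: find(5) -> no change; set of 5 is {5}
Step 8: find(2) -> no change; set of 2 is {2}
Step 9: find(8) -> no change; set of 8 is {8}
Step 10: union(0, 5) -> merged; set of 0 now {0, 5}
Step 11: find(2) -> no change; set of 2 is {2}
Step 12: find(5) -> no change; set of 5 is {0, 5}
Step 13: union(4, 0) -> merged; set of 4 now {0, 1, 4, 5}
Step 14: union(3, 1) -> merged; set of 3 now {0, 1, 3, 4, 5}
Set of 5: {0, 1, 3, 4, 5}; 2 is not a member.

Answer: no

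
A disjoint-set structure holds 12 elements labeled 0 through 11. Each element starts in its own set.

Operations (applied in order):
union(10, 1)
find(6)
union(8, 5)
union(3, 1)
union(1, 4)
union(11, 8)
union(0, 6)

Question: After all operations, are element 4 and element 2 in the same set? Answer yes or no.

Answer: no

Derivation:
Step 1: union(10, 1) -> merged; set of 10 now {1, 10}
Step 2: find(6) -> no change; set of 6 is {6}
Step 3: union(8, 5) -> merged; set of 8 now {5, 8}
Step 4: union(3, 1) -> merged; set of 3 now {1, 3, 10}
Step 5: union(1, 4) -> merged; set of 1 now {1, 3, 4, 10}
Step 6: union(11, 8) -> merged; set of 11 now {5, 8, 11}
Step 7: union(0, 6) -> merged; set of 0 now {0, 6}
Set of 4: {1, 3, 4, 10}; 2 is not a member.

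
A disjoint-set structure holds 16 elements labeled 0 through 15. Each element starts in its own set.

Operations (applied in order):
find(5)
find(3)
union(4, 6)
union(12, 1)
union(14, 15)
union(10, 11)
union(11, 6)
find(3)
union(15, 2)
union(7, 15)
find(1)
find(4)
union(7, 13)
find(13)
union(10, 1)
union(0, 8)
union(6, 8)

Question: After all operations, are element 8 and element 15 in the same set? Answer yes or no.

Step 1: find(5) -> no change; set of 5 is {5}
Step 2: find(3) -> no change; set of 3 is {3}
Step 3: union(4, 6) -> merged; set of 4 now {4, 6}
Step 4: union(12, 1) -> merged; set of 12 now {1, 12}
Step 5: union(14, 15) -> merged; set of 14 now {14, 15}
Step 6: union(10, 11) -> merged; set of 10 now {10, 11}
Step 7: union(11, 6) -> merged; set of 11 now {4, 6, 10, 11}
Step 8: find(3) -> no change; set of 3 is {3}
Step 9: union(15, 2) -> merged; set of 15 now {2, 14, 15}
Step 10: union(7, 15) -> merged; set of 7 now {2, 7, 14, 15}
Step 11: find(1) -> no change; set of 1 is {1, 12}
Step 12: find(4) -> no change; set of 4 is {4, 6, 10, 11}
Step 13: union(7, 13) -> merged; set of 7 now {2, 7, 13, 14, 15}
Step 14: find(13) -> no change; set of 13 is {2, 7, 13, 14, 15}
Step 15: union(10, 1) -> merged; set of 10 now {1, 4, 6, 10, 11, 12}
Step 16: union(0, 8) -> merged; set of 0 now {0, 8}
Step 17: union(6, 8) -> merged; set of 6 now {0, 1, 4, 6, 8, 10, 11, 12}
Set of 8: {0, 1, 4, 6, 8, 10, 11, 12}; 15 is not a member.

Answer: no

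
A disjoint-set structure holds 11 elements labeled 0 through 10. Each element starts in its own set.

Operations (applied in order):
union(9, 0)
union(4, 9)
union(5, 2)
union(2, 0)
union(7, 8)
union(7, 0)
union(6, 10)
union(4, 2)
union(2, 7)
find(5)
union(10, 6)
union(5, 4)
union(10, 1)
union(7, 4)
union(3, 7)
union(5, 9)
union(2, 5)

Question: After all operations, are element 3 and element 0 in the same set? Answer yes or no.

Answer: yes

Derivation:
Step 1: union(9, 0) -> merged; set of 9 now {0, 9}
Step 2: union(4, 9) -> merged; set of 4 now {0, 4, 9}
Step 3: union(5, 2) -> merged; set of 5 now {2, 5}
Step 4: union(2, 0) -> merged; set of 2 now {0, 2, 4, 5, 9}
Step 5: union(7, 8) -> merged; set of 7 now {7, 8}
Step 6: union(7, 0) -> merged; set of 7 now {0, 2, 4, 5, 7, 8, 9}
Step 7: union(6, 10) -> merged; set of 6 now {6, 10}
Step 8: union(4, 2) -> already same set; set of 4 now {0, 2, 4, 5, 7, 8, 9}
Step 9: union(2, 7) -> already same set; set of 2 now {0, 2, 4, 5, 7, 8, 9}
Step 10: find(5) -> no change; set of 5 is {0, 2, 4, 5, 7, 8, 9}
Step 11: union(10, 6) -> already same set; set of 10 now {6, 10}
Step 12: union(5, 4) -> already same set; set of 5 now {0, 2, 4, 5, 7, 8, 9}
Step 13: union(10, 1) -> merged; set of 10 now {1, 6, 10}
Step 14: union(7, 4) -> already same set; set of 7 now {0, 2, 4, 5, 7, 8, 9}
Step 15: union(3, 7) -> merged; set of 3 now {0, 2, 3, 4, 5, 7, 8, 9}
Step 16: union(5, 9) -> already same set; set of 5 now {0, 2, 3, 4, 5, 7, 8, 9}
Step 17: union(2, 5) -> already same set; set of 2 now {0, 2, 3, 4, 5, 7, 8, 9}
Set of 3: {0, 2, 3, 4, 5, 7, 8, 9}; 0 is a member.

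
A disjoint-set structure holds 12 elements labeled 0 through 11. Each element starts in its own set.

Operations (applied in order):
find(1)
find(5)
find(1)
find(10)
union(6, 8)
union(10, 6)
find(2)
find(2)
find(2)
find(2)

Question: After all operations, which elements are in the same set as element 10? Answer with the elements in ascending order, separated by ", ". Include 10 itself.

Step 1: find(1) -> no change; set of 1 is {1}
Step 2: find(5) -> no change; set of 5 is {5}
Step 3: find(1) -> no change; set of 1 is {1}
Step 4: find(10) -> no change; set of 10 is {10}
Step 5: union(6, 8) -> merged; set of 6 now {6, 8}
Step 6: union(10, 6) -> merged; set of 10 now {6, 8, 10}
Step 7: find(2) -> no change; set of 2 is {2}
Step 8: find(2) -> no change; set of 2 is {2}
Step 9: find(2) -> no change; set of 2 is {2}
Step 10: find(2) -> no change; set of 2 is {2}
Component of 10: {6, 8, 10}

Answer: 6, 8, 10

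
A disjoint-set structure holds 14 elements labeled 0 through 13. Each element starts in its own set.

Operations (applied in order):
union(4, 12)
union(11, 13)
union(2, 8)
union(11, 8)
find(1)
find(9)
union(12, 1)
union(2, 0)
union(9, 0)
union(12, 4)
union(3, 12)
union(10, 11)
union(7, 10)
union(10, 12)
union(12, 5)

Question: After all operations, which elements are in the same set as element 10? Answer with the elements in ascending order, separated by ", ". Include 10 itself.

Answer: 0, 1, 2, 3, 4, 5, 7, 8, 9, 10, 11, 12, 13

Derivation:
Step 1: union(4, 12) -> merged; set of 4 now {4, 12}
Step 2: union(11, 13) -> merged; set of 11 now {11, 13}
Step 3: union(2, 8) -> merged; set of 2 now {2, 8}
Step 4: union(11, 8) -> merged; set of 11 now {2, 8, 11, 13}
Step 5: find(1) -> no change; set of 1 is {1}
Step 6: find(9) -> no change; set of 9 is {9}
Step 7: union(12, 1) -> merged; set of 12 now {1, 4, 12}
Step 8: union(2, 0) -> merged; set of 2 now {0, 2, 8, 11, 13}
Step 9: union(9, 0) -> merged; set of 9 now {0, 2, 8, 9, 11, 13}
Step 10: union(12, 4) -> already same set; set of 12 now {1, 4, 12}
Step 11: union(3, 12) -> merged; set of 3 now {1, 3, 4, 12}
Step 12: union(10, 11) -> merged; set of 10 now {0, 2, 8, 9, 10, 11, 13}
Step 13: union(7, 10) -> merged; set of 7 now {0, 2, 7, 8, 9, 10, 11, 13}
Step 14: union(10, 12) -> merged; set of 10 now {0, 1, 2, 3, 4, 7, 8, 9, 10, 11, 12, 13}
Step 15: union(12, 5) -> merged; set of 12 now {0, 1, 2, 3, 4, 5, 7, 8, 9, 10, 11, 12, 13}
Component of 10: {0, 1, 2, 3, 4, 5, 7, 8, 9, 10, 11, 12, 13}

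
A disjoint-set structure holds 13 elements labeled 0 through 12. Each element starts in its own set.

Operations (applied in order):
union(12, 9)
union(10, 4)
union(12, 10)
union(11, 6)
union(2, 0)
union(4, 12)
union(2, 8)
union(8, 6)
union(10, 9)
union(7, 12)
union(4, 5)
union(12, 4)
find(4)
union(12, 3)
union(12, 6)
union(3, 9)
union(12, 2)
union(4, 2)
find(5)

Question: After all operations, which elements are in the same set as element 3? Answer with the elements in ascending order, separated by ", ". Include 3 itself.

Answer: 0, 2, 3, 4, 5, 6, 7, 8, 9, 10, 11, 12

Derivation:
Step 1: union(12, 9) -> merged; set of 12 now {9, 12}
Step 2: union(10, 4) -> merged; set of 10 now {4, 10}
Step 3: union(12, 10) -> merged; set of 12 now {4, 9, 10, 12}
Step 4: union(11, 6) -> merged; set of 11 now {6, 11}
Step 5: union(2, 0) -> merged; set of 2 now {0, 2}
Step 6: union(4, 12) -> already same set; set of 4 now {4, 9, 10, 12}
Step 7: union(2, 8) -> merged; set of 2 now {0, 2, 8}
Step 8: union(8, 6) -> merged; set of 8 now {0, 2, 6, 8, 11}
Step 9: union(10, 9) -> already same set; set of 10 now {4, 9, 10, 12}
Step 10: union(7, 12) -> merged; set of 7 now {4, 7, 9, 10, 12}
Step 11: union(4, 5) -> merged; set of 4 now {4, 5, 7, 9, 10, 12}
Step 12: union(12, 4) -> already same set; set of 12 now {4, 5, 7, 9, 10, 12}
Step 13: find(4) -> no change; set of 4 is {4, 5, 7, 9, 10, 12}
Step 14: union(12, 3) -> merged; set of 12 now {3, 4, 5, 7, 9, 10, 12}
Step 15: union(12, 6) -> merged; set of 12 now {0, 2, 3, 4, 5, 6, 7, 8, 9, 10, 11, 12}
Step 16: union(3, 9) -> already same set; set of 3 now {0, 2, 3, 4, 5, 6, 7, 8, 9, 10, 11, 12}
Step 17: union(12, 2) -> already same set; set of 12 now {0, 2, 3, 4, 5, 6, 7, 8, 9, 10, 11, 12}
Step 18: union(4, 2) -> already same set; set of 4 now {0, 2, 3, 4, 5, 6, 7, 8, 9, 10, 11, 12}
Step 19: find(5) -> no change; set of 5 is {0, 2, 3, 4, 5, 6, 7, 8, 9, 10, 11, 12}
Component of 3: {0, 2, 3, 4, 5, 6, 7, 8, 9, 10, 11, 12}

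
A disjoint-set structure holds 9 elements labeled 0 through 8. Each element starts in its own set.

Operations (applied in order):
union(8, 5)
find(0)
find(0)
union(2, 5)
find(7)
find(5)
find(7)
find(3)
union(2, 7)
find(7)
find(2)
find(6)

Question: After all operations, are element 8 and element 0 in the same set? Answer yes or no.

Step 1: union(8, 5) -> merged; set of 8 now {5, 8}
Step 2: find(0) -> no change; set of 0 is {0}
Step 3: find(0) -> no change; set of 0 is {0}
Step 4: union(2, 5) -> merged; set of 2 now {2, 5, 8}
Step 5: find(7) -> no change; set of 7 is {7}
Step 6: find(5) -> no change; set of 5 is {2, 5, 8}
Step 7: find(7) -> no change; set of 7 is {7}
Step 8: find(3) -> no change; set of 3 is {3}
Step 9: union(2, 7) -> merged; set of 2 now {2, 5, 7, 8}
Step 10: find(7) -> no change; set of 7 is {2, 5, 7, 8}
Step 11: find(2) -> no change; set of 2 is {2, 5, 7, 8}
Step 12: find(6) -> no change; set of 6 is {6}
Set of 8: {2, 5, 7, 8}; 0 is not a member.

Answer: no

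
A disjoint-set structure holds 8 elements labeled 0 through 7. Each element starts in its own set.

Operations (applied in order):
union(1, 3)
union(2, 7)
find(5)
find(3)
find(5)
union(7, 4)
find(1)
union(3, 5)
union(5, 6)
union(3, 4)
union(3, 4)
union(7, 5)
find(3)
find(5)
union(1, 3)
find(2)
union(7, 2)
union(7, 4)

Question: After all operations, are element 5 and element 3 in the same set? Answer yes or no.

Answer: yes

Derivation:
Step 1: union(1, 3) -> merged; set of 1 now {1, 3}
Step 2: union(2, 7) -> merged; set of 2 now {2, 7}
Step 3: find(5) -> no change; set of 5 is {5}
Step 4: find(3) -> no change; set of 3 is {1, 3}
Step 5: find(5) -> no change; set of 5 is {5}
Step 6: union(7, 4) -> merged; set of 7 now {2, 4, 7}
Step 7: find(1) -> no change; set of 1 is {1, 3}
Step 8: union(3, 5) -> merged; set of 3 now {1, 3, 5}
Step 9: union(5, 6) -> merged; set of 5 now {1, 3, 5, 6}
Step 10: union(3, 4) -> merged; set of 3 now {1, 2, 3, 4, 5, 6, 7}
Step 11: union(3, 4) -> already same set; set of 3 now {1, 2, 3, 4, 5, 6, 7}
Step 12: union(7, 5) -> already same set; set of 7 now {1, 2, 3, 4, 5, 6, 7}
Step 13: find(3) -> no change; set of 3 is {1, 2, 3, 4, 5, 6, 7}
Step 14: find(5) -> no change; set of 5 is {1, 2, 3, 4, 5, 6, 7}
Step 15: union(1, 3) -> already same set; set of 1 now {1, 2, 3, 4, 5, 6, 7}
Step 16: find(2) -> no change; set of 2 is {1, 2, 3, 4, 5, 6, 7}
Step 17: union(7, 2) -> already same set; set of 7 now {1, 2, 3, 4, 5, 6, 7}
Step 18: union(7, 4) -> already same set; set of 7 now {1, 2, 3, 4, 5, 6, 7}
Set of 5: {1, 2, 3, 4, 5, 6, 7}; 3 is a member.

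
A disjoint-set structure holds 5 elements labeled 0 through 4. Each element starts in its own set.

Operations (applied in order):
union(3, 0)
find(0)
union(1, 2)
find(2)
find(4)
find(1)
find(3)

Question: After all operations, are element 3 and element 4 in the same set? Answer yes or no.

Step 1: union(3, 0) -> merged; set of 3 now {0, 3}
Step 2: find(0) -> no change; set of 0 is {0, 3}
Step 3: union(1, 2) -> merged; set of 1 now {1, 2}
Step 4: find(2) -> no change; set of 2 is {1, 2}
Step 5: find(4) -> no change; set of 4 is {4}
Step 6: find(1) -> no change; set of 1 is {1, 2}
Step 7: find(3) -> no change; set of 3 is {0, 3}
Set of 3: {0, 3}; 4 is not a member.

Answer: no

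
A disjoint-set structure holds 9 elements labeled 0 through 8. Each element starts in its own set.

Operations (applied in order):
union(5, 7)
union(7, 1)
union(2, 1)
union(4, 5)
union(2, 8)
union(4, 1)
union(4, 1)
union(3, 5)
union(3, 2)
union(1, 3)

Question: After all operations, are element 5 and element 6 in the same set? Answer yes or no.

Step 1: union(5, 7) -> merged; set of 5 now {5, 7}
Step 2: union(7, 1) -> merged; set of 7 now {1, 5, 7}
Step 3: union(2, 1) -> merged; set of 2 now {1, 2, 5, 7}
Step 4: union(4, 5) -> merged; set of 4 now {1, 2, 4, 5, 7}
Step 5: union(2, 8) -> merged; set of 2 now {1, 2, 4, 5, 7, 8}
Step 6: union(4, 1) -> already same set; set of 4 now {1, 2, 4, 5, 7, 8}
Step 7: union(4, 1) -> already same set; set of 4 now {1, 2, 4, 5, 7, 8}
Step 8: union(3, 5) -> merged; set of 3 now {1, 2, 3, 4, 5, 7, 8}
Step 9: union(3, 2) -> already same set; set of 3 now {1, 2, 3, 4, 5, 7, 8}
Step 10: union(1, 3) -> already same set; set of 1 now {1, 2, 3, 4, 5, 7, 8}
Set of 5: {1, 2, 3, 4, 5, 7, 8}; 6 is not a member.

Answer: no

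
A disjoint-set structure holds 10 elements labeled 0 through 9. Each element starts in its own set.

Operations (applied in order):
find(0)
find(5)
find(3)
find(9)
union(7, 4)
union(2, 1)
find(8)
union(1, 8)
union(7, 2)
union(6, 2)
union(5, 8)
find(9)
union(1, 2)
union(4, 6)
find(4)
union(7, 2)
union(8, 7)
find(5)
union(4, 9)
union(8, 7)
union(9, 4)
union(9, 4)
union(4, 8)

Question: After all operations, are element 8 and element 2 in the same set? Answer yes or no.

Step 1: find(0) -> no change; set of 0 is {0}
Step 2: find(5) -> no change; set of 5 is {5}
Step 3: find(3) -> no change; set of 3 is {3}
Step 4: find(9) -> no change; set of 9 is {9}
Step 5: union(7, 4) -> merged; set of 7 now {4, 7}
Step 6: union(2, 1) -> merged; set of 2 now {1, 2}
Step 7: find(8) -> no change; set of 8 is {8}
Step 8: union(1, 8) -> merged; set of 1 now {1, 2, 8}
Step 9: union(7, 2) -> merged; set of 7 now {1, 2, 4, 7, 8}
Step 10: union(6, 2) -> merged; set of 6 now {1, 2, 4, 6, 7, 8}
Step 11: union(5, 8) -> merged; set of 5 now {1, 2, 4, 5, 6, 7, 8}
Step 12: find(9) -> no change; set of 9 is {9}
Step 13: union(1, 2) -> already same set; set of 1 now {1, 2, 4, 5, 6, 7, 8}
Step 14: union(4, 6) -> already same set; set of 4 now {1, 2, 4, 5, 6, 7, 8}
Step 15: find(4) -> no change; set of 4 is {1, 2, 4, 5, 6, 7, 8}
Step 16: union(7, 2) -> already same set; set of 7 now {1, 2, 4, 5, 6, 7, 8}
Step 17: union(8, 7) -> already same set; set of 8 now {1, 2, 4, 5, 6, 7, 8}
Step 18: find(5) -> no change; set of 5 is {1, 2, 4, 5, 6, 7, 8}
Step 19: union(4, 9) -> merged; set of 4 now {1, 2, 4, 5, 6, 7, 8, 9}
Step 20: union(8, 7) -> already same set; set of 8 now {1, 2, 4, 5, 6, 7, 8, 9}
Step 21: union(9, 4) -> already same set; set of 9 now {1, 2, 4, 5, 6, 7, 8, 9}
Step 22: union(9, 4) -> already same set; set of 9 now {1, 2, 4, 5, 6, 7, 8, 9}
Step 23: union(4, 8) -> already same set; set of 4 now {1, 2, 4, 5, 6, 7, 8, 9}
Set of 8: {1, 2, 4, 5, 6, 7, 8, 9}; 2 is a member.

Answer: yes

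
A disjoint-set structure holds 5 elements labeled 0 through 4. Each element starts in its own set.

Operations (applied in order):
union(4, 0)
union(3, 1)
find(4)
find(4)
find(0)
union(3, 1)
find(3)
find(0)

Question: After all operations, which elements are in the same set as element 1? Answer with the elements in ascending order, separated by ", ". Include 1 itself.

Step 1: union(4, 0) -> merged; set of 4 now {0, 4}
Step 2: union(3, 1) -> merged; set of 3 now {1, 3}
Step 3: find(4) -> no change; set of 4 is {0, 4}
Step 4: find(4) -> no change; set of 4 is {0, 4}
Step 5: find(0) -> no change; set of 0 is {0, 4}
Step 6: union(3, 1) -> already same set; set of 3 now {1, 3}
Step 7: find(3) -> no change; set of 3 is {1, 3}
Step 8: find(0) -> no change; set of 0 is {0, 4}
Component of 1: {1, 3}

Answer: 1, 3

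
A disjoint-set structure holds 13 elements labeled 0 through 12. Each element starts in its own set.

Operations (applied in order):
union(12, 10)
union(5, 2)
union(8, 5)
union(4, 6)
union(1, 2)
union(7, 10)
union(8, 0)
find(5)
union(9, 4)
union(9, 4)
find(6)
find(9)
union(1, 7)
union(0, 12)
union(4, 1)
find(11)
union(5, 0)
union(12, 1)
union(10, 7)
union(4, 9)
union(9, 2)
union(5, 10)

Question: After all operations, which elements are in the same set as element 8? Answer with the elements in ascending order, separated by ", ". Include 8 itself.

Step 1: union(12, 10) -> merged; set of 12 now {10, 12}
Step 2: union(5, 2) -> merged; set of 5 now {2, 5}
Step 3: union(8, 5) -> merged; set of 8 now {2, 5, 8}
Step 4: union(4, 6) -> merged; set of 4 now {4, 6}
Step 5: union(1, 2) -> merged; set of 1 now {1, 2, 5, 8}
Step 6: union(7, 10) -> merged; set of 7 now {7, 10, 12}
Step 7: union(8, 0) -> merged; set of 8 now {0, 1, 2, 5, 8}
Step 8: find(5) -> no change; set of 5 is {0, 1, 2, 5, 8}
Step 9: union(9, 4) -> merged; set of 9 now {4, 6, 9}
Step 10: union(9, 4) -> already same set; set of 9 now {4, 6, 9}
Step 11: find(6) -> no change; set of 6 is {4, 6, 9}
Step 12: find(9) -> no change; set of 9 is {4, 6, 9}
Step 13: union(1, 7) -> merged; set of 1 now {0, 1, 2, 5, 7, 8, 10, 12}
Step 14: union(0, 12) -> already same set; set of 0 now {0, 1, 2, 5, 7, 8, 10, 12}
Step 15: union(4, 1) -> merged; set of 4 now {0, 1, 2, 4, 5, 6, 7, 8, 9, 10, 12}
Step 16: find(11) -> no change; set of 11 is {11}
Step 17: union(5, 0) -> already same set; set of 5 now {0, 1, 2, 4, 5, 6, 7, 8, 9, 10, 12}
Step 18: union(12, 1) -> already same set; set of 12 now {0, 1, 2, 4, 5, 6, 7, 8, 9, 10, 12}
Step 19: union(10, 7) -> already same set; set of 10 now {0, 1, 2, 4, 5, 6, 7, 8, 9, 10, 12}
Step 20: union(4, 9) -> already same set; set of 4 now {0, 1, 2, 4, 5, 6, 7, 8, 9, 10, 12}
Step 21: union(9, 2) -> already same set; set of 9 now {0, 1, 2, 4, 5, 6, 7, 8, 9, 10, 12}
Step 22: union(5, 10) -> already same set; set of 5 now {0, 1, 2, 4, 5, 6, 7, 8, 9, 10, 12}
Component of 8: {0, 1, 2, 4, 5, 6, 7, 8, 9, 10, 12}

Answer: 0, 1, 2, 4, 5, 6, 7, 8, 9, 10, 12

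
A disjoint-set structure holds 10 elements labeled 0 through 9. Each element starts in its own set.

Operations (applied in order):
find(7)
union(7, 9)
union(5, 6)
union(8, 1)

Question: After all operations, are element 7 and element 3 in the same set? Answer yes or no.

Answer: no

Derivation:
Step 1: find(7) -> no change; set of 7 is {7}
Step 2: union(7, 9) -> merged; set of 7 now {7, 9}
Step 3: union(5, 6) -> merged; set of 5 now {5, 6}
Step 4: union(8, 1) -> merged; set of 8 now {1, 8}
Set of 7: {7, 9}; 3 is not a member.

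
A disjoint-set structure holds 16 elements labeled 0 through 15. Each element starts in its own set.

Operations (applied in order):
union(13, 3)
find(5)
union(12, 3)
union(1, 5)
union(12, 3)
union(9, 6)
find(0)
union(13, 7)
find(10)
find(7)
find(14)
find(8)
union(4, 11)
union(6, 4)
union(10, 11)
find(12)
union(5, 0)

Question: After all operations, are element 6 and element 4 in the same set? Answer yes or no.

Step 1: union(13, 3) -> merged; set of 13 now {3, 13}
Step 2: find(5) -> no change; set of 5 is {5}
Step 3: union(12, 3) -> merged; set of 12 now {3, 12, 13}
Step 4: union(1, 5) -> merged; set of 1 now {1, 5}
Step 5: union(12, 3) -> already same set; set of 12 now {3, 12, 13}
Step 6: union(9, 6) -> merged; set of 9 now {6, 9}
Step 7: find(0) -> no change; set of 0 is {0}
Step 8: union(13, 7) -> merged; set of 13 now {3, 7, 12, 13}
Step 9: find(10) -> no change; set of 10 is {10}
Step 10: find(7) -> no change; set of 7 is {3, 7, 12, 13}
Step 11: find(14) -> no change; set of 14 is {14}
Step 12: find(8) -> no change; set of 8 is {8}
Step 13: union(4, 11) -> merged; set of 4 now {4, 11}
Step 14: union(6, 4) -> merged; set of 6 now {4, 6, 9, 11}
Step 15: union(10, 11) -> merged; set of 10 now {4, 6, 9, 10, 11}
Step 16: find(12) -> no change; set of 12 is {3, 7, 12, 13}
Step 17: union(5, 0) -> merged; set of 5 now {0, 1, 5}
Set of 6: {4, 6, 9, 10, 11}; 4 is a member.

Answer: yes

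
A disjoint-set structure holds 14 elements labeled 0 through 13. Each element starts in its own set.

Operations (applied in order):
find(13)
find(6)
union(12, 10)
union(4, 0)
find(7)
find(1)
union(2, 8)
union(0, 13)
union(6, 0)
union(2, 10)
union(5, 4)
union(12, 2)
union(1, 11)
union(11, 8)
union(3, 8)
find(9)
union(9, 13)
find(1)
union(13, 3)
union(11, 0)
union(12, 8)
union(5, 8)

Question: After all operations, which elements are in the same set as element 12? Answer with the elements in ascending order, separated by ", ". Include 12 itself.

Answer: 0, 1, 2, 3, 4, 5, 6, 8, 9, 10, 11, 12, 13

Derivation:
Step 1: find(13) -> no change; set of 13 is {13}
Step 2: find(6) -> no change; set of 6 is {6}
Step 3: union(12, 10) -> merged; set of 12 now {10, 12}
Step 4: union(4, 0) -> merged; set of 4 now {0, 4}
Step 5: find(7) -> no change; set of 7 is {7}
Step 6: find(1) -> no change; set of 1 is {1}
Step 7: union(2, 8) -> merged; set of 2 now {2, 8}
Step 8: union(0, 13) -> merged; set of 0 now {0, 4, 13}
Step 9: union(6, 0) -> merged; set of 6 now {0, 4, 6, 13}
Step 10: union(2, 10) -> merged; set of 2 now {2, 8, 10, 12}
Step 11: union(5, 4) -> merged; set of 5 now {0, 4, 5, 6, 13}
Step 12: union(12, 2) -> already same set; set of 12 now {2, 8, 10, 12}
Step 13: union(1, 11) -> merged; set of 1 now {1, 11}
Step 14: union(11, 8) -> merged; set of 11 now {1, 2, 8, 10, 11, 12}
Step 15: union(3, 8) -> merged; set of 3 now {1, 2, 3, 8, 10, 11, 12}
Step 16: find(9) -> no change; set of 9 is {9}
Step 17: union(9, 13) -> merged; set of 9 now {0, 4, 5, 6, 9, 13}
Step 18: find(1) -> no change; set of 1 is {1, 2, 3, 8, 10, 11, 12}
Step 19: union(13, 3) -> merged; set of 13 now {0, 1, 2, 3, 4, 5, 6, 8, 9, 10, 11, 12, 13}
Step 20: union(11, 0) -> already same set; set of 11 now {0, 1, 2, 3, 4, 5, 6, 8, 9, 10, 11, 12, 13}
Step 21: union(12, 8) -> already same set; set of 12 now {0, 1, 2, 3, 4, 5, 6, 8, 9, 10, 11, 12, 13}
Step 22: union(5, 8) -> already same set; set of 5 now {0, 1, 2, 3, 4, 5, 6, 8, 9, 10, 11, 12, 13}
Component of 12: {0, 1, 2, 3, 4, 5, 6, 8, 9, 10, 11, 12, 13}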